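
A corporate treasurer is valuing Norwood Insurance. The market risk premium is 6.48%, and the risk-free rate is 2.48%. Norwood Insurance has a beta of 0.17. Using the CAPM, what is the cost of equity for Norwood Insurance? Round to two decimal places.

E(R) = R_f + β × MRP = 2.48% + 0.17 × 6.48% = 3.58%

3.58%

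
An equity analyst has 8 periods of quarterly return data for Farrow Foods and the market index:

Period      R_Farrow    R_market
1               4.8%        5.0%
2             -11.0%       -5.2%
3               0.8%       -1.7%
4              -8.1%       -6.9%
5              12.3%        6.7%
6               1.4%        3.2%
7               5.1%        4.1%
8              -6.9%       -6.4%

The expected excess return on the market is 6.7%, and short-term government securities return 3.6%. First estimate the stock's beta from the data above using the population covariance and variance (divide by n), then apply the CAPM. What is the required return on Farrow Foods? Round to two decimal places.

12.55%

Mean R_i = (4.8 − 11.0 + 0.8 − 8.1 + 12.3 + 1.4 + 5.1 − 6.9) / 8 = -0.2000%
Mean R_m = (5.0 − 5.2 − 1.7 − 6.9 + 6.7 + 3.2 + 4.1 − 6.4) / 8 = -0.1500%
Σ(R_i − R̄_i)(R_m − R̄_m) = 287.4500  ⇒  Cov = 287.4500 / 8 = 35.9313
Σ(R_m − R̄_m)² = 215.2600  ⇒  Var(R_m) = 215.2600 / 8 = 26.9075
β = Cov / Var(R_m) = 35.9313 / 26.9075 = 1.3354
E(R) = R_f + β × MRP = 3.6% + 1.3354 × 6.7% = 12.55%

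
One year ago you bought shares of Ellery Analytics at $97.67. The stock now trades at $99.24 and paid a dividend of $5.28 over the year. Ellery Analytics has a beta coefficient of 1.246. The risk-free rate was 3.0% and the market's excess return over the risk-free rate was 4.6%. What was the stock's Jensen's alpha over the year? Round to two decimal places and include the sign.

Realised HPR = (P1 + D1 − P0) / P0 = (99.24 + 5.28 − 97.67) / 97.67 = 6.85 / 97.67 = 7.0134%
CAPM required = R_f + β·MRP = 3.0% + 1.246 × 4.6% = 8.7316%
α = realised − required = 7.0134% − 8.7316% = -1.72%

-1.72%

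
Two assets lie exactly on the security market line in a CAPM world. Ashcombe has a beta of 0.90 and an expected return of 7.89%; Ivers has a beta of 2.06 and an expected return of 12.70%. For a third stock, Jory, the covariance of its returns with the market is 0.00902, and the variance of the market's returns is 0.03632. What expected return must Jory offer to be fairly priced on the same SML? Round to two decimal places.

MRP = (12.70% − 7.89%) / (2.06 − 0.90) = 4.1466%
R_f = 7.89% − 0.90 × 4.1466% = 4.1581%
β_Jory = Cov / Var(R_m) = 0.00902 / 0.03632 = 0.2483
E(R_Jory) = R_f + β × MRP = 4.1581% + 0.2483 × 4.1466% = 5.19%

5.19%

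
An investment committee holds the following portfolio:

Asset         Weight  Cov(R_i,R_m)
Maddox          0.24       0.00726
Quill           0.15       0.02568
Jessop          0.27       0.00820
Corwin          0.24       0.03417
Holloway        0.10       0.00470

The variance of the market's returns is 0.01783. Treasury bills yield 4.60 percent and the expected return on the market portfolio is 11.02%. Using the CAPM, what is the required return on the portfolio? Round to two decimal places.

β_Maddox = 0.00726 / 0.01783 = 0.4072
β_Quill = 0.02568 / 0.01783 = 1.4403
β_Jessop = 0.00820 / 0.01783 = 0.4599
β_Corwin = 0.03417 / 0.01783 = 1.9164
β_Holloway = 0.00470 / 0.01783 = 0.2636
β_P = Σ w_i β_i = 0.24×0.4072 + 0.15×1.4403 + 0.27×0.4599 + 0.24×1.9164 + 0.10×0.2636 = 0.9242
MRP = 11.02% − 4.60% = 6.42%
E(R_P) = R_f + β_P × MRP = 4.60% + 0.9242 × 6.42% = 10.53%

10.53%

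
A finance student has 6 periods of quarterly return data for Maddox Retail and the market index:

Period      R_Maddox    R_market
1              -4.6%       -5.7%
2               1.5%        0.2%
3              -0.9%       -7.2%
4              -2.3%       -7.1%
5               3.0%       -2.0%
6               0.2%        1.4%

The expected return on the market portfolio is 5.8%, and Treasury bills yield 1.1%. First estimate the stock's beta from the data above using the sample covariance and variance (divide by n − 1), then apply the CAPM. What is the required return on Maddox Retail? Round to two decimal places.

Mean R_i = (-4.6 + 1.5 − 0.9 − 2.3 + 3.0 + 0.2) / 6 = -0.5167%
Mean R_m = (-5.7 + 0.2 − 7.2 − 7.1 − 2.0 + 1.4) / 6 = -3.4000%
Σ(R_i − R̄_i)(R_m − R̄_m) = 33.0700  ⇒  Cov = 33.0700 / 5 = 6.6140
Σ(R_m − R̄_m)² = 71.3800  ⇒  Var(R_m) = 71.3800 / 5 = 14.2760
β = Cov / Var(R_m) = 6.6140 / 14.2760 = 0.4633
MRP = 5.8% − 1.1% = 4.70%
E(R) = R_f + β × MRP = 1.1% + 0.4633 × 4.7% = 3.28%

3.28%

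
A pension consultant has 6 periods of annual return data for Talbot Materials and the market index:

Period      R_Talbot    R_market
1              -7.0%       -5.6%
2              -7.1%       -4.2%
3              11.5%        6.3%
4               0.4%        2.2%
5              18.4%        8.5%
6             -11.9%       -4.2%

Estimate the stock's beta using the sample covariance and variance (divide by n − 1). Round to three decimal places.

Mean R_i = (-7.0 − 7.1 + 11.5 + 0.4 + 18.4 − 11.9) / 6 = 0.7167%
Mean R_m = (-5.6 − 4.2 + 6.3 + 2.2 + 8.5 − 4.2) / 6 = 0.5000%
Σ(R_i − R̄_i)(R_m − R̄_m) = 346.5800  ⇒  Cov = 346.5800 / 5 = 69.3160
Σ(R_m − R̄_m)² = 181.9200  ⇒  Var(R_m) = 181.9200 / 5 = 36.3840
β = Cov / Var(R_m) = 69.3160 / 36.3840 = 1.9051

1.905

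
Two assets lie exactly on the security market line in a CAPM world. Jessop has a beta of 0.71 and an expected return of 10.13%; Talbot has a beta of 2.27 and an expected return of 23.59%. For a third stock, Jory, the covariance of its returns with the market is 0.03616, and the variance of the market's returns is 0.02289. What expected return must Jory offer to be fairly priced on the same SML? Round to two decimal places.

MRP = (23.59% − 10.13%) / (2.27 − 0.71) = 8.6282%
R_f = 10.13% − 0.71 × 8.6282% = 4.0040%
β_Jory = Cov / Var(R_m) = 0.03616 / 0.02289 = 1.5797
E(R_Jory) = R_f + β × MRP = 4.0040% + 1.5797 × 8.6282% = 17.63%

17.63%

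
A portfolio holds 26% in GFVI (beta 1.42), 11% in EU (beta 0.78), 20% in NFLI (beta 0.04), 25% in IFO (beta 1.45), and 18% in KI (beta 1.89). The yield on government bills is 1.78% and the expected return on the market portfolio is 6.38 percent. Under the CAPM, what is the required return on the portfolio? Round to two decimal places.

7.14%

β_P = Σ w_i β_i = 0.26×1.42 + 0.11×0.78 + 0.20×0.04 + 0.25×1.45 + 0.18×1.89 = 1.1657
MRP = 6.38% − 1.78% = 4.60%
E(R_P) = R_f + β_P × MRP = 1.78% + 1.1657 × 4.60% = 7.14%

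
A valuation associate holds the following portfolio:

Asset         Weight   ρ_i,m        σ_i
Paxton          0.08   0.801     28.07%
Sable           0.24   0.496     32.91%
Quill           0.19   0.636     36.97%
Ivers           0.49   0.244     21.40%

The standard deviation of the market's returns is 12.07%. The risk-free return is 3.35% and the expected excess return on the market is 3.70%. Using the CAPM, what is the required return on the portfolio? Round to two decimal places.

7.26%

β_Paxton = 0.801 × 28.07% / 12.07% = 1.8628
β_Sable = 0.496 × 32.91% / 12.07% = 1.3524
β_Quill = 0.636 × 36.97% / 12.07% = 1.9480
β_Ivers = 0.244 × 21.40% / 12.07% = 0.4326
β_P = Σ w_i β_i = 0.08×1.8628 + 0.24×1.3524 + 0.19×1.9480 + 0.49×0.4326 = 1.0557
E(R_P) = R_f + β_P × MRP = 3.35% + 1.0557 × 3.70% = 7.26%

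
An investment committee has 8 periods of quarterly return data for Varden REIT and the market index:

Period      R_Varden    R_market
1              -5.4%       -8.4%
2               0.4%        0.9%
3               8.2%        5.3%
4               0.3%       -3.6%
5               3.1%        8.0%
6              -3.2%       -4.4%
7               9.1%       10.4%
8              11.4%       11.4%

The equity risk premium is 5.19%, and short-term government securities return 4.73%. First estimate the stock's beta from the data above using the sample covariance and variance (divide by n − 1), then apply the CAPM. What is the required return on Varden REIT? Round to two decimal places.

8.67%

Mean R_i = (-5.4 + 0.4 + 8.2 + 0.3 + 3.1 − 3.2 + 9.1 + 11.4) / 8 = 2.9875%
Mean R_m = (-8.4 + 0.9 + 5.3 − 3.6 + 8.0 − 4.4 + 10.4 + 11.4) / 8 = 2.4500%
Σ(R_i − R̄_i)(R_m − R̄_m) = 293.0250  ⇒  Cov = 293.0250 / 7 = 41.8607
Σ(R_m − R̄_m)² = 385.8800  ⇒  Var(R_m) = 385.8800 / 7 = 55.1257
β = Cov / Var(R_m) = 41.8607 / 55.1257 = 0.7594
E(R) = R_f + β × MRP = 4.73% + 0.7594 × 5.19% = 8.67%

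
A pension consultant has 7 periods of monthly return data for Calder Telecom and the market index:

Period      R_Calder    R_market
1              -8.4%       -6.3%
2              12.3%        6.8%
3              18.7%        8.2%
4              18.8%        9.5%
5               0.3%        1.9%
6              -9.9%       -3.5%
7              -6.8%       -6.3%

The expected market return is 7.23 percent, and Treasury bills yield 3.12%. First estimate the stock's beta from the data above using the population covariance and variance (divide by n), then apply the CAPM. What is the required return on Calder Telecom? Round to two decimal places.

Mean R_i = (-8.4 + 12.3 + 18.7 + 18.8 + 0.3 − 9.9 − 6.8) / 7 = 3.5714%
Mean R_m = (-6.3 + 6.8 + 8.2 + 9.5 + 1.9 − 3.5 − 6.3) / 7 = 1.4714%
Σ(R_i − R̄_i)(R_m − R̄_m) = 509.7743  ⇒  Cov = 509.7743 / 7 = 72.8249
Σ(R_m − R̄_m)² = 283.8143  ⇒  Var(R_m) = 283.8143 / 7 = 40.5449
β = Cov / Var(R_m) = 72.8249 / 40.5449 = 1.7962
MRP = 7.23% − 3.12% = 4.11%
E(R) = R_f + β × MRP = 3.12% + 1.7962 × 4.11% = 10.50%

10.50%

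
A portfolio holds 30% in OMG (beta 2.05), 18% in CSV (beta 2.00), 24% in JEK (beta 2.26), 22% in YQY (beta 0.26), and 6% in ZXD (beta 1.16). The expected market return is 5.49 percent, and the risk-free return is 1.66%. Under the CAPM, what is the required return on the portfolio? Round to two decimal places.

7.96%

β_P = Σ w_i β_i = 0.30×2.05 + 0.18×2.00 + 0.24×2.26 + 0.22×0.26 + 0.06×1.16 = 1.6442
MRP = 5.49% − 1.66% = 3.83%
E(R_P) = R_f + β_P × MRP = 1.66% + 1.6442 × 3.83% = 7.96%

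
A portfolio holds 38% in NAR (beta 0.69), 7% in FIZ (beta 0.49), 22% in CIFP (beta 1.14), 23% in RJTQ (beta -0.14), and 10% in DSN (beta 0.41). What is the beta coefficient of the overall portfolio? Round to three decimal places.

β_P = Σ w_i β_i = 0.38×0.69 + 0.07×0.49 + 0.22×1.14 + 0.23×-0.14 + 0.10×0.41 = 0.5561

0.556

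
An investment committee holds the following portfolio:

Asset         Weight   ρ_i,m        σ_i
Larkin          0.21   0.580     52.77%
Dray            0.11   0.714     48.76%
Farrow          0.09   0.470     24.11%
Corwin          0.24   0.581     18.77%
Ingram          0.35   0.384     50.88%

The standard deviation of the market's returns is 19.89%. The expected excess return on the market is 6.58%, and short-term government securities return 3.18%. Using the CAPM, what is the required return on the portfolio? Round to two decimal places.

10.04%

β_Larkin = 0.580 × 52.77% / 19.89% = 1.5388
β_Dray = 0.714 × 48.76% / 19.89% = 1.7504
β_Farrow = 0.470 × 24.11% / 19.89% = 0.5697
β_Corwin = 0.581 × 18.77% / 19.89% = 0.5483
β_Ingram = 0.384 × 50.88% / 19.89% = 0.9823
β_P = Σ w_i β_i = 0.21×1.5388 + 0.11×1.7504 + 0.09×0.5697 + 0.24×0.5483 + 0.35×0.9823 = 1.0424
E(R_P) = R_f + β_P × MRP = 3.18% + 1.0424 × 6.58% = 10.04%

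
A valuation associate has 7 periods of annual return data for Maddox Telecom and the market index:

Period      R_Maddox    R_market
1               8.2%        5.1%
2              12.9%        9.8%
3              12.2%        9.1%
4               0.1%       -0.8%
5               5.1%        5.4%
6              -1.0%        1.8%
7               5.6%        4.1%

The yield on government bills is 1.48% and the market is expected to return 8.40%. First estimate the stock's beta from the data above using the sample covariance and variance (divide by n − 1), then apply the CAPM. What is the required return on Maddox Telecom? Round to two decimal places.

Mean R_i = (8.2 + 12.9 + 12.2 + 0.1 + 5.1 − 1.0 + 5.6) / 7 = 6.1571%
Mean R_m = (5.1 + 9.8 + 9.1 − 0.8 + 5.4 + 1.8 + 4.1) / 7 = 4.9286%
Σ(R_i − R̄_i)(R_m − R̄_m) = 115.4586  ⇒  Cov = 115.4586 / 6 = 19.2431
Σ(R_m − R̄_m)² = 84.6743  ⇒  Var(R_m) = 84.6743 / 6 = 14.1124
β = Cov / Var(R_m) = 19.2431 / 14.1124 = 1.3636
MRP = 8.40% − 1.48% = 6.92%
E(R) = R_f + β × MRP = 1.48% + 1.3636 × 6.92% = 10.92%

10.92%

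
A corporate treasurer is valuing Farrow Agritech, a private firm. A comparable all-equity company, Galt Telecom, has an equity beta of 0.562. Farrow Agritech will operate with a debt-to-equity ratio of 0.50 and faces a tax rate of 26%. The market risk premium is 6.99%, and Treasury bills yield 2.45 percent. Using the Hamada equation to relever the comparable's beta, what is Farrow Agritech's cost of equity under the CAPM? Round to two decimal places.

7.83%

β_L = β_U × [1 + (1 − t)(D/E)] = 0.562 × [1 + (1 − 0.26) × 0.50]
    = 0.562 × [1 + 0.74 × 0.50] = 0.562 × 1.3700 = 0.7699
E(R) = R_f + β_L × MRP = 2.45% + 0.7699 × 6.99% = 7.83%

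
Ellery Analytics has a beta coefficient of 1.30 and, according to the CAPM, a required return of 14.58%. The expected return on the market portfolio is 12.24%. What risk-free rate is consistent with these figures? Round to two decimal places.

E(R) = R_f + β(E(R_m) − R_f) = R_f(1 − β) + β·E(R_m)
14.58% = R_f × (1 − 1.30) + 1.30 × 12.24%
14.58% = R_f × -0.30 + 15.9120%
R_f = (14.58% − 15.9120%) / -0.30 = 4.44%

4.44%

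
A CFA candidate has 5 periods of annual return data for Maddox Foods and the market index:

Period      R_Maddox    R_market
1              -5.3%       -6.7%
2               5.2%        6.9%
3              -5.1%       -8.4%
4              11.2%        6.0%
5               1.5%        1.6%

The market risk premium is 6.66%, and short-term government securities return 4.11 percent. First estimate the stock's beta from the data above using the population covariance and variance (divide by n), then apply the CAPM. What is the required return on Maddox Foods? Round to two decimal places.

10.21%

Mean R_i = (-5.3 + 5.2 − 5.1 + 11.2 + 1.5) / 5 = 1.5000%
Mean R_m = (-6.7 + 6.9 − 8.4 + 6.0 + 1.6) / 5 = -0.1200%
Σ(R_i − R̄_i)(R_m − R̄_m) = 184.7300  ⇒  Cov = 184.7300 / 5 = 36.9460
Σ(R_m − R̄_m)² = 201.5480  ⇒  Var(R_m) = 201.5480 / 5 = 40.3096
β = Cov / Var(R_m) = 36.9460 / 40.3096 = 0.9166
E(R) = R_f + β × MRP = 4.11% + 0.9166 × 6.66% = 10.21%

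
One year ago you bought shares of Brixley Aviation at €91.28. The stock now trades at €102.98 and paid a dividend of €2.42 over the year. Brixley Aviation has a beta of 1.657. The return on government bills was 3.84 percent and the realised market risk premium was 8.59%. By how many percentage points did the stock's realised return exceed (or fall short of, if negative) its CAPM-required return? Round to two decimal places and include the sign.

-2.60%

Realised HPR = (P1 + D1 − P0) / P0 = (102.98 + 2.42 − 91.28) / 91.28 = 14.12 / 91.28 = 15.4689%
CAPM required = R_f + β·MRP = 3.84% + 1.657 × 8.59% = 18.07363%
α = realised − required = 15.4689% − 18.07363% = -2.60%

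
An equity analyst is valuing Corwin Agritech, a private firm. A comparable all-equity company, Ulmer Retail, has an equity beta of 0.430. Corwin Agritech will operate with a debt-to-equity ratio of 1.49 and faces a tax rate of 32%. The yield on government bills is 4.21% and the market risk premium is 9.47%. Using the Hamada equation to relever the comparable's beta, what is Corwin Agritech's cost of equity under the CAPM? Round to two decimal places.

β_L = β_U × [1 + (1 − t)(D/E)] = 0.430 × [1 + (1 − 0.32) × 1.49]
    = 0.430 × [1 + 0.68 × 1.49] = 0.430 × 2.0132 = 0.8657
E(R) = R_f + β_L × MRP = 4.21% + 0.8657 × 9.47% = 12.41%

12.41%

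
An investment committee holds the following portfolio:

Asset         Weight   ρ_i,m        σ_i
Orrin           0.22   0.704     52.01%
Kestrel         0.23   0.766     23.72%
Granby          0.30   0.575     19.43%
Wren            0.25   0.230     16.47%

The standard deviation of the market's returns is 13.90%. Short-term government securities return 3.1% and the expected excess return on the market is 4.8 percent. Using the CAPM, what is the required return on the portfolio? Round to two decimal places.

β_Orrin = 0.704 × 52.01% / 13.90% = 2.6342
β_Kestrel = 0.766 × 23.72% / 13.90% = 1.3072
β_Granby = 0.575 × 19.43% / 13.90% = 0.8038
β_Wren = 0.230 × 16.47% / 13.90% = 0.2725
β_P = Σ w_i β_i = 0.22×2.6342 + 0.23×1.3072 + 0.30×0.8038 + 0.25×0.2725 = 1.1894
E(R_P) = R_f + β_P × MRP = 3.1% + 1.1894 × 4.8% = 8.81%

8.81%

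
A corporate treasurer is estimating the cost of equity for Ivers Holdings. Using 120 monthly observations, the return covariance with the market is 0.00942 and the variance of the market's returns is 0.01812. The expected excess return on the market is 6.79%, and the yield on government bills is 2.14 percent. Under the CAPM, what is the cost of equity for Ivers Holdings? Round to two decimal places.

β = Cov(R_i, R_m) / Var(R_m) = 0.00942 / 0.01812 = 0.5199
E(R) = R_f + β × MRP = 2.14% + 0.5199 × 6.79% = 5.67%

5.67%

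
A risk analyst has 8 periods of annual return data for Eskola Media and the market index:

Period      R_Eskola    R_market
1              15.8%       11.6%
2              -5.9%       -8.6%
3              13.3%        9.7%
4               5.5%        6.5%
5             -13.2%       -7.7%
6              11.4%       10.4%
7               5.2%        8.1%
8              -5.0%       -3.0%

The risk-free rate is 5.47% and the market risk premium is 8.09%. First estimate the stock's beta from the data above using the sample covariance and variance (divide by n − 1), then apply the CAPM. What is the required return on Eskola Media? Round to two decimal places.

15.01%

Mean R_i = (15.8 − 5.9 + 13.3 + 5.5 − 13.2 + 11.4 + 5.2 − 5.0) / 8 = 3.3875%
Mean R_m = (11.6 − 8.6 + 9.7 + 6.5 − 7.7 + 10.4 + 8.1 − 3.0) / 8 = 3.3750%
Σ(R_i − R̄_i)(R_m − R̄_m) = 584.6375  ⇒  Cov = 584.6375 / 7 = 83.5196
Σ(R_m − R̄_m)² = 495.7950  ⇒  Var(R_m) = 495.7950 / 7 = 70.8279
β = Cov / Var(R_m) = 83.5196 / 70.8279 = 1.1792
E(R) = R_f + β × MRP = 5.47% + 1.1792 × 8.09% = 15.01%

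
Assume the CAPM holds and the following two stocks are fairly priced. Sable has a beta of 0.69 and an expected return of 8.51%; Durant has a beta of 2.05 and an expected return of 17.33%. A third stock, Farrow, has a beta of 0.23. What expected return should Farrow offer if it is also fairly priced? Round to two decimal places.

MRP (SML slope) = (17.33% − 8.51%) / (2.05 − 0.69) = 8.82% / 1.36 = 6.4853%
R_f (intercept) = 8.51% − 0.69 × 6.4853% = 4.0351%
E(R_Farrow) = R_f + β × MRP = 4.0351% + 0.23 × 6.4853% = 5.53%

5.53%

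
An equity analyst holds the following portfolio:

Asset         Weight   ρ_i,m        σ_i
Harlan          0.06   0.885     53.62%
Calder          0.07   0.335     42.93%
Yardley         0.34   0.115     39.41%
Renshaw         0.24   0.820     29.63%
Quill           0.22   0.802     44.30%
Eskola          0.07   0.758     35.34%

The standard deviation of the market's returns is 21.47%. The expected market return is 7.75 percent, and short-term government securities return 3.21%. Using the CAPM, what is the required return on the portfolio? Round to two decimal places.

7.63%

β_Harlan = 0.885 × 53.62% / 21.47% = 2.2102
β_Calder = 0.335 × 42.93% / 21.47% = 0.6698
β_Yardley = 0.115 × 39.41% / 21.47% = 0.2111
β_Renshaw = 0.820 × 29.63% / 21.47% = 1.1317
β_Quill = 0.802 × 44.30% / 21.47% = 1.6548
β_Eskola = 0.758 × 35.34% / 21.47% = 1.2477
β_P = Σ w_i β_i = 0.06×2.2102 + 0.07×0.6698 + 0.34×0.2111 + 0.24×1.1317 + 0.22×1.6548 + 0.07×1.2477 = 0.9743
MRP = 7.75% − 3.21% = 4.54%
E(R_P) = R_f + β_P × MRP = 3.21% + 0.9743 × 4.54% = 7.63%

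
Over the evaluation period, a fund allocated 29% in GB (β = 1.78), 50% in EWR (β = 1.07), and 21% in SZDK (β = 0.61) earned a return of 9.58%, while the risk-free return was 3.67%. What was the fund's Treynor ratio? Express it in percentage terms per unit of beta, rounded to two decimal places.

5.01%

β_P = 0.29×1.78 + 0.50×1.07 + 0.21×0.61 = 1.1793
Treynor = (R_P − R_f) / β_P = (9.58% − 3.67%) / 1.1793 = 5.91% / 1.1793 = 5.01%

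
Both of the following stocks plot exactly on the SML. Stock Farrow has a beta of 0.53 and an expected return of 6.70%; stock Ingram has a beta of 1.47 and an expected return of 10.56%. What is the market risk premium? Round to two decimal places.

4.11%

Both satisfy E(R) = R_f + β·MRP, so the slope of the SML is
MRP = (10.56% − 6.70%) / (1.47 − 0.53) = 3.86% / 0.94 = 4.1064%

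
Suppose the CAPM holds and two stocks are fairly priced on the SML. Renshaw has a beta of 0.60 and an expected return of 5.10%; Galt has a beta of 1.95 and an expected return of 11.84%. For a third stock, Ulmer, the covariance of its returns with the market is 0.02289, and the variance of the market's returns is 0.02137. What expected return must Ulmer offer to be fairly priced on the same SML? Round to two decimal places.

7.45%

MRP = (11.84% − 5.10%) / (1.95 − 0.60) = 4.9926%
R_f = 5.10% − 0.60 × 4.9926% = 2.1044%
β_Ulmer = Cov / Var(R_m) = 0.02289 / 0.02137 = 1.0711
E(R_Ulmer) = R_f + β × MRP = 2.1044% + 1.0711 × 4.9926% = 7.45%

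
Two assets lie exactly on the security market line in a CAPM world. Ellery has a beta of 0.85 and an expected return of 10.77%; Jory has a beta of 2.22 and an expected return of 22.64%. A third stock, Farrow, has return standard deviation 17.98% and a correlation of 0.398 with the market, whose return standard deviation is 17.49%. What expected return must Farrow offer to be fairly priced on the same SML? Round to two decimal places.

MRP = (22.64% − 10.77%) / (2.22 − 0.85) = 8.6642%
R_f = 10.77% − 0.85 × 8.6642% = 3.4054%
β_Farrow = ρ·σ_i/σ_m = 0.398 × 17.98 / 17.49 = 0.4092
E(R_Farrow) = R_f + β × MRP = 3.4054% + 0.4092 × 8.6642% = 6.95%

6.95%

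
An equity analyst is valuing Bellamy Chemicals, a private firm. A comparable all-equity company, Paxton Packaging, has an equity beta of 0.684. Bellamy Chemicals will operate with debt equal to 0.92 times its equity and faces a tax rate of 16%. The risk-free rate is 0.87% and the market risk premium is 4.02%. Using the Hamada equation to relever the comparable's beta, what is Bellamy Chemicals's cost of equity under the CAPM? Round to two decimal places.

β_L = β_U × [1 + (1 − t)(D/E)] = 0.684 × [1 + (1 − 0.16) × 0.92]
    = 0.684 × [1 + 0.84 × 0.92] = 0.684 × 1.7728 = 1.2126
E(R) = R_f + β_L × MRP = 0.87% + 1.2126 × 4.02% = 5.74%

5.74%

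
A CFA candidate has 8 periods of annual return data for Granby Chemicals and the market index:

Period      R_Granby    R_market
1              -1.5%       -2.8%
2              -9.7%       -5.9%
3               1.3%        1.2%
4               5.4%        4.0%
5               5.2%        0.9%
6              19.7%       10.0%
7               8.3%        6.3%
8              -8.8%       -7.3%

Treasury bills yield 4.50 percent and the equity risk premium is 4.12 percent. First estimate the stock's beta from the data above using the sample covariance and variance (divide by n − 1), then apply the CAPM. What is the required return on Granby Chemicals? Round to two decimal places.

Mean R_i = (-1.5 − 9.7 + 1.3 + 5.4 + 5.2 + 19.7 + 8.3 − 8.8) / 8 = 2.4875%
Mean R_m = (-2.8 − 5.9 + 1.2 + 4.0 + 0.9 + 10.0 + 6.3 − 7.3) / 8 = 0.8000%
Σ(R_i − R̄_i)(R_m − R̄_m) = 386.8800  ⇒  Cov = 386.8800 / 7 = 55.2686
Σ(R_m − R̄_m)² = 248.7600  ⇒  Var(R_m) = 248.7600 / 7 = 35.5371
β = Cov / Var(R_m) = 55.2686 / 35.5371 = 1.5552
E(R) = R_f + β × MRP = 4.50% + 1.5552 × 4.12% = 10.91%

10.91%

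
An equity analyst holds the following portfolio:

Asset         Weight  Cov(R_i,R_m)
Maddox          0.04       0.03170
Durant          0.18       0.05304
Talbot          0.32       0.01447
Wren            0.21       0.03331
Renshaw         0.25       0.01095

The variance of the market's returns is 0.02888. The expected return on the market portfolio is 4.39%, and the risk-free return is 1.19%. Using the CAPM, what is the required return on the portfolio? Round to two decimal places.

3.98%

β_Maddox = 0.03170 / 0.02888 = 1.0976
β_Durant = 0.05304 / 0.02888 = 1.8366
β_Talbot = 0.01447 / 0.02888 = 0.5010
β_Wren = 0.03331 / 0.02888 = 1.1534
β_Renshaw = 0.01095 / 0.02888 = 0.3792
β_P = Σ w_i β_i = 0.04×1.0976 + 0.18×1.8366 + 0.32×0.5010 + 0.21×1.1534 + 0.25×0.3792 = 0.8718
MRP = 4.39% − 1.19% = 3.20%
E(R_P) = R_f + β_P × MRP = 1.19% + 0.8718 × 3.20% = 3.98%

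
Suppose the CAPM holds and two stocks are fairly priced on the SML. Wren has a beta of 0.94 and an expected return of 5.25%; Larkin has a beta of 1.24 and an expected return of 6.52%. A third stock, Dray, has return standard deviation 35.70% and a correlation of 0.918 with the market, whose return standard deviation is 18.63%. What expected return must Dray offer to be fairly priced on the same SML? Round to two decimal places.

MRP = (6.52% − 5.25%) / (1.24 − 0.94) = 4.2333%
R_f = 5.25% − 0.94 × 4.2333% = 1.2707%
β_Dray = ρ·σ_i/σ_m = 0.918 × 35.70 / 18.63 = 1.7591
E(R_Dray) = R_f + β × MRP = 1.2707% + 1.7591 × 4.2333% = 8.72%

8.72%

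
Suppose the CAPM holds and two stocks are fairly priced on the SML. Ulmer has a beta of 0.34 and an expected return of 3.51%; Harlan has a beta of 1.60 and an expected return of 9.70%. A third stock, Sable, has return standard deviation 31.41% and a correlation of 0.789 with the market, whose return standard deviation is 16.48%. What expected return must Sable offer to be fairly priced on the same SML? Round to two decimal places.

MRP = (9.70% − 3.51%) / (1.60 − 0.34) = 4.9127%
R_f = 3.51% − 0.34 × 4.9127% = 1.8397%
β_Sable = ρ·σ_i/σ_m = 0.789 × 31.41 / 16.48 = 1.5038
E(R_Sable) = R_f + β × MRP = 1.8397% + 1.5038 × 4.9127% = 9.23%

9.23%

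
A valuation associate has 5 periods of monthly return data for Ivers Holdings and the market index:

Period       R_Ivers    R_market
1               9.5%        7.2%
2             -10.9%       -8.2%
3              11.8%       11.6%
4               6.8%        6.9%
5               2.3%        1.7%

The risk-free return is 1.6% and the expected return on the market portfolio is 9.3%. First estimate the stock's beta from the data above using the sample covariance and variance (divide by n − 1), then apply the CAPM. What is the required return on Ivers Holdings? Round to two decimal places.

Mean R_i = (9.5 − 10.9 + 11.8 + 6.8 + 2.3) / 5 = 3.9000%
Mean R_m = (7.2 − 8.2 + 11.6 + 6.9 + 1.7) / 5 = 3.8400%
Σ(R_i − R̄_i)(R_m − R̄_m) = 270.6100  ⇒  Cov = 270.6100 / 4 = 67.6525
Σ(R_m − R̄_m)² = 230.4120  ⇒  Var(R_m) = 230.4120 / 4 = 57.6030
β = Cov / Var(R_m) = 67.6525 / 57.6030 = 1.1745
MRP = 9.3% − 1.6% = 7.70%
E(R) = R_f + β × MRP = 1.6% + 1.1745 × 7.7% = 10.64%

10.64%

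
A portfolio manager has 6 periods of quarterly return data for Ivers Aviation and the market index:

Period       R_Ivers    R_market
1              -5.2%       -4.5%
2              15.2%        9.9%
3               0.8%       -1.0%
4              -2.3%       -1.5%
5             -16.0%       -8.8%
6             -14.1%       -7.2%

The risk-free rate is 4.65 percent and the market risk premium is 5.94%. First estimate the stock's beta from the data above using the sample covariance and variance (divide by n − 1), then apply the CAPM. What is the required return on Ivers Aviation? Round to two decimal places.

14.59%

Mean R_i = (-5.2 + 15.2 + 0.8 − 2.3 − 16.0 − 14.1) / 6 = -3.6000%
Mean R_m = (-4.5 + 9.9 − 1.0 − 1.5 − 8.8 − 7.2) / 6 = -2.1833%
Σ(R_i − R̄_i)(R_m − R̄_m) = 371.6900  ⇒  Cov = 371.6900 / 5 = 74.3380
Σ(R_m − R̄_m)² = 222.1883  ⇒  Var(R_m) = 222.1883 / 5 = 44.4377
β = Cov / Var(R_m) = 74.3380 / 44.4377 = 1.6729
E(R) = R_f + β × MRP = 4.65% + 1.6729 × 5.94% = 14.59%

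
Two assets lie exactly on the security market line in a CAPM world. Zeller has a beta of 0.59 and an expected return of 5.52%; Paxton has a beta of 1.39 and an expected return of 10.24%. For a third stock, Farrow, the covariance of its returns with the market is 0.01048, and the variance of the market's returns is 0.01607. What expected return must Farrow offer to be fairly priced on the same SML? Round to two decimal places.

5.89%

MRP = (10.24% − 5.52%) / (1.39 − 0.59) = 5.9000%
R_f = 5.52% − 0.59 × 5.9000% = 2.0390%
β_Farrow = Cov / Var(R_m) = 0.01048 / 0.01607 = 0.6521
E(R_Farrow) = R_f + β × MRP = 2.0390% + 0.6521 × 5.9000% = 5.89%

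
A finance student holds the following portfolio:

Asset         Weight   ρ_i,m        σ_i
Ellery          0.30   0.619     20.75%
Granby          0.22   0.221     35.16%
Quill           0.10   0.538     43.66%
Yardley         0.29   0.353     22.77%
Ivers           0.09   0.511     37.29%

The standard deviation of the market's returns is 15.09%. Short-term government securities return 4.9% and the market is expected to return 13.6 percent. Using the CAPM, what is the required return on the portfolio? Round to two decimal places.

β_Ellery = 0.619 × 20.75% / 15.09% = 0.8512
β_Granby = 0.221 × 35.16% / 15.09% = 0.5149
β_Quill = 0.538 × 43.66% / 15.09% = 1.5566
β_Yardley = 0.353 × 22.77% / 15.09% = 0.5327
β_Ivers = 0.511 × 37.29% / 15.09% = 1.2628
β_P = Σ w_i β_i = 0.30×0.8512 + 0.22×0.5149 + 0.10×1.5566 + 0.29×0.5327 + 0.09×1.2628 = 0.7924
MRP = 13.6% − 4.9% = 8.70%
E(R_P) = R_f + β_P × MRP = 4.9% + 0.7924 × 8.7% = 11.79%

11.79%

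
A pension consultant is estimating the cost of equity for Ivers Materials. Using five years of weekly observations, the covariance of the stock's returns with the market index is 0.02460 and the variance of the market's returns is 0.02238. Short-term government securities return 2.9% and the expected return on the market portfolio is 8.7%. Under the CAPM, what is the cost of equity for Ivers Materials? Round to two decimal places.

β = Cov(R_i, R_m) / Var(R_m) = 0.02460 / 0.02238 = 1.0992
MRP = 8.7% − 2.9% = 5.80%
E(R) = R_f + β × MRP = 2.9% + 1.0992 × 5.8% = 9.28%

9.28%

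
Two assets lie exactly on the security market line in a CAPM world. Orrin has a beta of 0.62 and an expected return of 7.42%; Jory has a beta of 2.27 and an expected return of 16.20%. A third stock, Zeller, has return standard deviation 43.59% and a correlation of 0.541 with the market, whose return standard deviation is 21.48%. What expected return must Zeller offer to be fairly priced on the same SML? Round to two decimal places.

9.96%

MRP = (16.20% − 7.42%) / (2.27 − 0.62) = 5.3212%
R_f = 7.42% − 0.62 × 5.3212% = 4.1209%
β_Zeller = ρ·σ_i/σ_m = 0.541 × 43.59 / 21.48 = 1.0979
E(R_Zeller) = R_f + β × MRP = 4.1209% + 1.0979 × 5.3212% = 9.96%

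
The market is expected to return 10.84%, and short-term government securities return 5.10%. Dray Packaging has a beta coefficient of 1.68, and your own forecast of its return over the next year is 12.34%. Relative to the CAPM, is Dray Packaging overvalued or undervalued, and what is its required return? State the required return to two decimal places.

Overvalued; required return 14.74%

MRP = 10.84% − 5.10% = 5.74%
Required return = R_f + β·MRP = 5.10% + 1.68 × 5.74% = 14.74%
Forecast 12.34% < required 14.74% → the stock plots below the SML → overvalued.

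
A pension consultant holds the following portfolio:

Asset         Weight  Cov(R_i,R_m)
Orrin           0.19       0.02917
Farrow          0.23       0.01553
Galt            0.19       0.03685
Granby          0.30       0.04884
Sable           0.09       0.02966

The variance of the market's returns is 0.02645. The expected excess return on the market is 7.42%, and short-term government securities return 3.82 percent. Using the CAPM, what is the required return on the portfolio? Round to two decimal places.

β_Orrin = 0.02917 / 0.02645 = 1.1028
β_Farrow = 0.01553 / 0.02645 = 0.5871
β_Galt = 0.03685 / 0.02645 = 1.3932
β_Granby = 0.04884 / 0.02645 = 1.8465
β_Sable = 0.02966 / 0.02645 = 1.1214
β_P = Σ w_i β_i = 0.19×1.1028 + 0.23×0.5871 + 0.19×1.3932 + 0.30×1.8465 + 0.09×1.1214 = 1.2641
E(R_P) = R_f + β_P × MRP = 3.82% + 1.2641 × 7.42% = 13.20%

13.20%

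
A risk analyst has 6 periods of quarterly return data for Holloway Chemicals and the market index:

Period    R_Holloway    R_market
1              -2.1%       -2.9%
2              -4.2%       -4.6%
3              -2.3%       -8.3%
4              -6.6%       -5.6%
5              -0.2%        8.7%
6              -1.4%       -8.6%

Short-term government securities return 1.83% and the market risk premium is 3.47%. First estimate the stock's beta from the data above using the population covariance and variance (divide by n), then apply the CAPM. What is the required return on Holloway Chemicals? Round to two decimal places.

Mean R_i = (-2.1 − 4.2 − 2.3 − 6.6 − 0.2 − 1.4) / 6 = -2.8000%
Mean R_m = (-2.9 − 4.6 − 8.3 − 5.6 + 8.7 − 8.6) / 6 = -3.5500%
Σ(R_i − R̄_i)(R_m − R̄_m) = 32.1200  ⇒  Cov = 32.1200 / 6 = 5.3533
Σ(R_m − R̄_m)² = 203.8550  ⇒  Var(R_m) = 203.8550 / 6 = 33.9758
β = Cov / Var(R_m) = 5.3533 / 33.9758 = 0.1576
E(R) = R_f + β × MRP = 1.83% + 0.1576 × 3.47% = 2.38%

2.38%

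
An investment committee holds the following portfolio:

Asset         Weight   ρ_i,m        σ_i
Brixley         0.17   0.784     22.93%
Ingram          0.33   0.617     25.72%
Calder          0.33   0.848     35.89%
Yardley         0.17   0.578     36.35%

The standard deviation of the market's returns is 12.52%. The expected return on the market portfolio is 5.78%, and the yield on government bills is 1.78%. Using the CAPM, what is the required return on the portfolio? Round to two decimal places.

8.78%

β_Brixley = 0.784 × 22.93% / 12.52% = 1.4359
β_Ingram = 0.617 × 25.72% / 12.52% = 1.2675
β_Calder = 0.848 × 35.89% / 12.52% = 2.4309
β_Yardley = 0.578 × 36.35% / 12.52% = 1.6781
β_P = Σ w_i β_i = 0.17×1.4359 + 0.33×1.2675 + 0.33×2.4309 + 0.17×1.6781 = 1.7499
MRP = 5.78% − 1.78% = 4.00%
E(R_P) = R_f + β_P × MRP = 1.78% + 1.7499 × 4.00% = 8.78%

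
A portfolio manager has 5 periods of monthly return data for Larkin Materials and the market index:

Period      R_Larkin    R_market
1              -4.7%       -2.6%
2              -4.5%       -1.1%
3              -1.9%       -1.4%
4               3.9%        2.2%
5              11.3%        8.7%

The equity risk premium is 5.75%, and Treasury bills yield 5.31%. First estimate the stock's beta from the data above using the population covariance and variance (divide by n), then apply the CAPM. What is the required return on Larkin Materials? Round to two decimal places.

Mean R_i = (-4.7 − 4.5 − 1.9 + 3.9 + 11.3) / 5 = 0.8200%
Mean R_m = (-2.6 − 1.1 − 1.4 + 2.2 + 8.7) / 5 = 1.1600%
Σ(R_i − R̄_i)(R_m − R̄_m) = 121.9640  ⇒  Cov = 121.9640 / 5 = 24.3928
Σ(R_m − R̄_m)² = 83.7320  ⇒  Var(R_m) = 83.7320 / 5 = 16.7464
β = Cov / Var(R_m) = 24.3928 / 16.7464 = 1.4566
E(R) = R_f + β × MRP = 5.31% + 1.4566 × 5.75% = 13.69%

13.69%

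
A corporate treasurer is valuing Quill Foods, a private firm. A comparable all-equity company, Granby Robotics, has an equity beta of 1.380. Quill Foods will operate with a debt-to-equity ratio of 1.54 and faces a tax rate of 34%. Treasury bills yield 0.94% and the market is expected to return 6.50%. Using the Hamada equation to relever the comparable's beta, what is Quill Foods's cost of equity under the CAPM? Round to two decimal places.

β_L = β_U × [1 + (1 − t)(D/E)] = 1.380 × [1 + (1 − 0.34) × 1.54]
    = 1.380 × [1 + 0.66 × 1.54] = 1.380 × 2.0164 = 2.7826
MRP = 6.50% − 0.94% = 5.56%
E(R) = R_f + β_L × MRP = 0.94% + 2.7826 × 5.56% = 16.41%

16.41%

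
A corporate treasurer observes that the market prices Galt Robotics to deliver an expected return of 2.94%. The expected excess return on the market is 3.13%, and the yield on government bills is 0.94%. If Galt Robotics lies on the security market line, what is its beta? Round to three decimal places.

0.639

β = (E(R) − R_f) / MRP = (2.94% − 0.94%) / 3.13% = 2.00% / 3.13% = 0.639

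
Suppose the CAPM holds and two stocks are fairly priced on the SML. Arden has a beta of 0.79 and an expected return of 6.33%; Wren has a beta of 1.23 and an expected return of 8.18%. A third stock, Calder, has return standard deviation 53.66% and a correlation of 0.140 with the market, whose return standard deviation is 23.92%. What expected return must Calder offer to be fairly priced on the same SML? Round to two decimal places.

MRP = (8.18% − 6.33%) / (1.23 − 0.79) = 4.2045%
R_f = 6.33% − 0.79 × 4.2045% = 3.0084%
β_Calder = ρ·σ_i/σ_m = 0.140 × 53.66 / 23.92 = 0.3141
E(R_Calder) = R_f + β × MRP = 3.0084% + 0.3141 × 4.2045% = 4.33%

4.33%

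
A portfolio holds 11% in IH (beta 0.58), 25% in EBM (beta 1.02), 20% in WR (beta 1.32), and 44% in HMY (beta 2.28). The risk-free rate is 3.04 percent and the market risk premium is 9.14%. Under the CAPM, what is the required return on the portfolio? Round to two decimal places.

17.54%

β_P = Σ w_i β_i = 0.11×0.58 + 0.25×1.02 + 0.20×1.32 + 0.44×2.28 = 1.5860
E(R_P) = R_f + β_P × MRP = 3.04% + 1.5860 × 9.14% = 17.54%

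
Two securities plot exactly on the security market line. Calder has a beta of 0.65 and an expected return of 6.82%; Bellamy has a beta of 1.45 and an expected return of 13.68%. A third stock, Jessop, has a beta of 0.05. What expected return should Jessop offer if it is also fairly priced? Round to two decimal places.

MRP (SML slope) = (13.68% − 6.82%) / (1.45 − 0.65) = 6.86% / 0.80 = 8.5750%
R_f (intercept) = 6.82% − 0.65 × 8.5750% = 1.2463%
E(R_Jessop) = R_f + β × MRP = 1.2463% + 0.05 × 8.5750% = 1.68%

1.68%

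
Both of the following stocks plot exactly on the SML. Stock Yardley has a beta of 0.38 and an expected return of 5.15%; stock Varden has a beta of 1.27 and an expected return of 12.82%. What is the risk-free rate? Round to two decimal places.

Both satisfy E(R) = R_f + β·MRP, so the slope of the SML is
MRP = (12.82% − 5.15%) / (1.27 − 0.38) = 7.67% / 0.89 = 8.6180%
R_f = E(R_Yardley) − β_Yardley·MRP = 5.15% − 0.38 × 8.6180% = 1.8752%

1.88%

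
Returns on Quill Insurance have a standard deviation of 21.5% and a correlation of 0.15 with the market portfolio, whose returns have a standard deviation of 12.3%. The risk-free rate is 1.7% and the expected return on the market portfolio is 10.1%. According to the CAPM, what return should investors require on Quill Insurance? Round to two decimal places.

β = ρ × σ_i / σ_m = 0.15 × 21.5% / 12.3% = 0.2622
MRP = 10.1% − 1.7% = 8.40%
E(R) = 1.7% + 0.2622 × 8.4% = 3.90%

3.90%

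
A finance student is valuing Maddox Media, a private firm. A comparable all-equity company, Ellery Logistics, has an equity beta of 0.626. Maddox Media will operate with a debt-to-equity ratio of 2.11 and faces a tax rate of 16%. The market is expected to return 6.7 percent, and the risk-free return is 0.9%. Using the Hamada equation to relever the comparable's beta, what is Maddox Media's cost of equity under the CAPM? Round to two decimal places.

β_L = β_U × [1 + (1 − t)(D/E)] = 0.626 × [1 + (1 − 0.16) × 2.11]
    = 0.626 × [1 + 0.84 × 2.11] = 0.626 × 2.7724 = 1.7355
MRP = 6.7% − 0.9% = 5.80%
E(R) = R_f + β_L × MRP = 0.9% + 1.7355 × 5.8% = 10.97%

10.97%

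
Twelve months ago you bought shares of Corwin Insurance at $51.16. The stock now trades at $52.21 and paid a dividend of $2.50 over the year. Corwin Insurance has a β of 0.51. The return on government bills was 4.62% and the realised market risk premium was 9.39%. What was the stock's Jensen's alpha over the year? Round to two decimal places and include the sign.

Realised HPR = (P1 + D1 − P0) / P0 = (52.21 + 2.50 − 51.16) / 51.16 = 3.55 / 51.16 = 6.9390%
CAPM required = R_f + β·MRP = 4.62% + 0.51 × 9.39% = 9.4089%
α = realised − required = 6.9390% − 9.4089% = -2.47%

-2.47%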